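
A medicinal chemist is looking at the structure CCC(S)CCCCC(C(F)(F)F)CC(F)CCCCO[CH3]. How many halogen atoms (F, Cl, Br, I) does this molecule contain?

4

Halogen atoms appear at heavy-atom positions 11, 12, 13, 16 (4×F).
Other groups present: 1 ether, 1 thiol.
Halogen count: 4.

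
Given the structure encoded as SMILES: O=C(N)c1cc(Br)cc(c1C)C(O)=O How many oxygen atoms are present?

Scan the SMILES for O atoms (remember two-letter symbols like Cl and Br are single atoms).
Oxygen count: 3.

3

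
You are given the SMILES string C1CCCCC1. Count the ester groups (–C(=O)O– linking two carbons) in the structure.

0

Scan the SMILES for the ester motif — none present.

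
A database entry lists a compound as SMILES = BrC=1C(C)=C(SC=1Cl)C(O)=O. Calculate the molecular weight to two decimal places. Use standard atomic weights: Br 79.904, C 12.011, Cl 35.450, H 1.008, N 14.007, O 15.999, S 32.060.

First, the molecular formula is C6H4BrClO2S (counting implicit H from valence).
  Br: 1 × 79.904 = 79.904
  C: 6 × 12.011 = 72.066
  Cl: 1 × 35.450 = 35.450
  H: 4 × 1.008 = 4.032
  O: 2 × 15.999 = 31.998
  S: 1 × 32.060 = 32.060
Sum: 1×79.904 + 6×12.011 + 1×35.450 + 4×1.008 + 2×15.999 + 1×32.060 = 255.510 → 255.51 g/mol.

255.51 g/mol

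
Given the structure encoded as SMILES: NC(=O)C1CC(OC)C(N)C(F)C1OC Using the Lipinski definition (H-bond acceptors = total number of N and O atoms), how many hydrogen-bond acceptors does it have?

N atoms: 2; O atoms: 3.
Lipinski HBA = 2 + 3 = 5.

5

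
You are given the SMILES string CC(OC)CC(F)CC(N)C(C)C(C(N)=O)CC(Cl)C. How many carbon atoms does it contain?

14

Count every carbon token in the SMILES (each C, including those in ring-closure positions and inside branches).
Carbon count: 14.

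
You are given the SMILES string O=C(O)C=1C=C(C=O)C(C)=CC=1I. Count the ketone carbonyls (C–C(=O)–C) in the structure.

0

Scan the SMILES for the ketone motif — none present.
Groups that are present: 1 aldehyde, 1 carboxylic acid.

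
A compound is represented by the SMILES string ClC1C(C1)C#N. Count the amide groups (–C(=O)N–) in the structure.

Scan the SMILES for the amide motif — none present.
Groups that are present: 1 nitrile.

0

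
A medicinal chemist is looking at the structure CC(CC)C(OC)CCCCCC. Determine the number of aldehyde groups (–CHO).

Scan the SMILES for the aldehyde motif — none present.
Groups that are present: 1 ether.

0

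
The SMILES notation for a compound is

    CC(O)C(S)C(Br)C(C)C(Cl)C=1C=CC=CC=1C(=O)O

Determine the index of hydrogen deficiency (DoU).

Degree of unsaturation = (number of rings) + (number of π bonds).
Ring closures in the SMILES: 1.
π bonds: 4 double bonds (each 1 DoU) → 4 DoU from unsaturation.
Total DoU = 1 + 4 = 5.

5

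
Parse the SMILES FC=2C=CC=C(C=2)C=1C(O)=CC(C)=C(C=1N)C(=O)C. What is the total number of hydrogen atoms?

14

Walk through each heavy atom and fill implicit hydrogens from standard valence (C 4, N 3, O 2, S 2, halogen 1):
  atom 1: F (halogen, monovalent) → 0 H
  atom 2: C, bond orders sum to 4 (valence 4) → 0 H
  atom 3: C, bond orders sum to 3 (valence 4) → 1 H
  atom 4: C, bond orders sum to 3 (valence 4) → 1 H
  atom 5: C, bond orders sum to 3 (valence 4) → 1 H
  atom 6: C, bond orders sum to 4 (valence 4) → 0 H
  atom 7: C, bond orders sum to 3 (valence 4) → 1 H
  atom 8: C, bond orders sum to 4 (valence 4) → 0 H
  atom 9: C, bond orders sum to 4 (valence 4) → 0 H
  atom 10: O, bond orders sum to 1 (valence 2) → 1 H
  atom 11: C, bond orders sum to 3 (valence 4) → 1 H
  atom 12: C, bond orders sum to 4 (valence 4) → 0 H
  atom 13: C, bond orders sum to 1 (valence 4) → 3 H
  atom 14: C, bond orders sum to 4 (valence 4) → 0 H
  atom 15: C, bond orders sum to 4 (valence 4) → 0 H
  atom 16: N, bond orders sum to 1 (valence 3) → 2 H
  atom 17: C, bond orders sum to 4 (valence 4) → 0 H
  atom 18: O, bond orders sum to 2 (valence 2) → 0 H
  atom 19: C, bond orders sum to 1 (valence 4) → 3 H
Total hydrogens: 14.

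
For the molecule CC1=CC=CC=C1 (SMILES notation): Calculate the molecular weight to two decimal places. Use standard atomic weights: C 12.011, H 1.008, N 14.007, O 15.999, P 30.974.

92.14 g/mol

First, the molecular formula is C7H8 (counting implicit H from valence).
  C: 7 × 12.011 = 84.077
  H: 8 × 1.008 = 8.064
Sum: 7×12.011 + 8×1.008 = 92.141 → 92.14 g/mol.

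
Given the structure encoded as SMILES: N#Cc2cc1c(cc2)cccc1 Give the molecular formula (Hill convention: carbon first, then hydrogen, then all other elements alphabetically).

Walk through each heavy atom and fill implicit hydrogens from standard valence (C 4, N 3, O 2, S 2, halogen 1); for lowercase aromatic atoms, an aromatic c carries 1 H when it has two neighbours and 0 H with three, and aromatic n carries 0 H:
  atom 1: N, bond orders sum to 3 (valence 3) → 0 H
  atom 2: C, bond orders sum to 4 (valence 4) → 0 H
  atom 3: aromatic c, 3 neighbours → 0 H
  atom 4: aromatic c, 2 neighbours → 1 H
  atom 5: aromatic c, 3 neighbours → 0 H
  atom 6: aromatic c, 3 neighbours → 0 H
  atom 7: aromatic c, 2 neighbours → 1 H
  atom 8: aromatic c, 2 neighbours → 1 H
  atom 9: aromatic c, 2 neighbours → 1 H
  atom 10: aromatic c, 2 neighbours → 1 H
  atom 11: aromatic c, 2 neighbours → 1 H
  atom 12: aromatic c, 2 neighbours → 1 H
Totals → C:11, H:7, N:1.

C11H7N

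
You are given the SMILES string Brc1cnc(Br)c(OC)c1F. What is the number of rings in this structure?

1

In SMILES, each pair of matching ring-closure digits denotes one ring-closing bond; the number of such bonds equals the number of independent rings.
Ring-closure bonds here: 1.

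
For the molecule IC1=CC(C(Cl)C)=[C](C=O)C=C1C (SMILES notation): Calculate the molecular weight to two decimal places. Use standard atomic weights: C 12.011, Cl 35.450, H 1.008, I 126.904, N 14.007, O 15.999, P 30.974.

First, the molecular formula is C10H10ClIO (counting implicit H from valence).
  C: 10 × 12.011 = 120.110
  Cl: 1 × 35.450 = 35.450
  H: 10 × 1.008 = 10.080
  I: 1 × 126.904 = 126.904
  O: 1 × 15.999 = 15.999
Sum: 10×12.011 + 1×35.450 + 10×1.008 + 1×126.904 + 1×15.999 = 308.543 → 308.54 g/mol.

308.54 g/mol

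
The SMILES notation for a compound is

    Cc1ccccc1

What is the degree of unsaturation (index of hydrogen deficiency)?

Molecular formula: C7H8.
DoU = (2C + 2 + N − H − X) / 2, where X is the halogen count and O/S are ignored.
    = (2·7 + 2 + 0 − 8 − 0) / 2 = 8 / 2 = 4.

4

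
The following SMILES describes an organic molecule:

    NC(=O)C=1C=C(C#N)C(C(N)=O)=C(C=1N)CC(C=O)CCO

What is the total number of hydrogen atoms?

16

Walk through each heavy atom and fill implicit hydrogens from standard valence (C 4, N 3, O 2, S 2, halogen 1):
  atom 1: N, bond orders sum to 1 (valence 3) → 2 H
  atom 2: C, bond orders sum to 4 (valence 4) → 0 H
  atom 3: O, bond orders sum to 2 (valence 2) → 0 H
  atom 4: C, bond orders sum to 4 (valence 4) → 0 H
  atom 5: C, bond orders sum to 3 (valence 4) → 1 H
  atom 6: C, bond orders sum to 4 (valence 4) → 0 H
  atom 7: C, bond orders sum to 4 (valence 4) → 0 H
  atom 8: N, bond orders sum to 3 (valence 3) → 0 H
  atom 9: C, bond orders sum to 4 (valence 4) → 0 H
  atom 10: C, bond orders sum to 4 (valence 4) → 0 H
  atom 11: N, bond orders sum to 1 (valence 3) → 2 H
  atom 12: O, bond orders sum to 2 (valence 2) → 0 H
  atom 13: C, bond orders sum to 4 (valence 4) → 0 H
  atom 14: C, bond orders sum to 4 (valence 4) → 0 H
  atom 15: N, bond orders sum to 1 (valence 3) → 2 H
  atom 16: C, bond orders sum to 2 (valence 4) → 2 H
  atom 17: C, bond orders sum to 3 (valence 4) → 1 H
  atom 18: C, bond orders sum to 3 (valence 4) → 1 H
  atom 19: O, bond orders sum to 2 (valence 2) → 0 H
  atom 20: C, bond orders sum to 2 (valence 4) → 2 H
  atom 21: C, bond orders sum to 2 (valence 4) → 2 H
  atom 22: O, bond orders sum to 1 (valence 2) → 1 H
Total hydrogens: 16.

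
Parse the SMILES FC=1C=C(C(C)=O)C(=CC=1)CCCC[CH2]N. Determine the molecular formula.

C13H18FNO

Walk through each heavy atom and fill implicit hydrogens from standard valence (C 4, N 3, O 2, S 2, halogen 1):
  atom 1: F (halogen, monovalent) → 0 H
  atom 2: C, bond orders sum to 4 (valence 4) → 0 H
  atom 3: C, bond orders sum to 3 (valence 4) → 1 H
  atom 4: C, bond orders sum to 4 (valence 4) → 0 H
  atom 5: C, bond orders sum to 4 (valence 4) → 0 H
  atom 6: C, bond orders sum to 1 (valence 4) → 3 H
  atom 7: O, bond orders sum to 2 (valence 2) → 0 H
  atom 8: C, bond orders sum to 4 (valence 4) → 0 H
  atom 9: C, bond orders sum to 3 (valence 4) → 1 H
  atom 10: C, bond orders sum to 3 (valence 4) → 1 H
  atom 11: C, bond orders sum to 2 (valence 4) → 2 H
  atom 12: C, bond orders sum to 2 (valence 4) → 2 H
  atom 13: C, bond orders sum to 2 (valence 4) → 2 H
  atom 14: C, bond orders sum to 2 (valence 4) → 2 H
  atom 15: C with explicit H count 2
  atom 16: N, bond orders sum to 1 (valence 3) → 2 H
Totals → C:13, H:18, F:1, N:1, O:1.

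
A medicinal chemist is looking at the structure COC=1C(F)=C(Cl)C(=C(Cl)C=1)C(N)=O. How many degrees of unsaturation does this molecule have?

5

Degree of unsaturation = (number of rings) + (number of π bonds).
Ring closures in the SMILES: 1.
π bonds: 4 double bonds (each 1 DoU) → 4 DoU from unsaturation.
Total DoU = 1 + 4 = 5.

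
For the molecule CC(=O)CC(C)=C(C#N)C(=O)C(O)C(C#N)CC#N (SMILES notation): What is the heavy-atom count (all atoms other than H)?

19

Every atom symbol written in the SMILES (organic subset) is one heavy atom; implicit H are not written.
Heavy atoms by element → C:13, N:3, O:3.
Total: 19.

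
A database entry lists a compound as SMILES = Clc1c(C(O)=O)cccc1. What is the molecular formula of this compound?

C7H5ClO2

Walk through each heavy atom and fill implicit hydrogens from standard valence (C 4, N 3, O 2, S 2, halogen 1); for lowercase aromatic atoms, an aromatic c carries 1 H when it has two neighbours and 0 H with three, and aromatic n carries 0 H:
  atom 1: Cl (halogen, monovalent) → 0 H
  atom 2: aromatic c, 3 neighbours → 0 H
  atom 3: aromatic c, 3 neighbours → 0 H
  atom 4: C, bond orders sum to 4 (valence 4) → 0 H
  atom 5: O, bond orders sum to 1 (valence 2) → 1 H
  atom 6: O, bond orders sum to 2 (valence 2) → 0 H
  atom 7: aromatic c, 2 neighbours → 1 H
  atom 8: aromatic c, 2 neighbours → 1 H
  atom 9: aromatic c, 2 neighbours → 1 H
  atom 10: aromatic c, 2 neighbours → 1 H
Totals → C:7, H:5, Cl:1, O:2.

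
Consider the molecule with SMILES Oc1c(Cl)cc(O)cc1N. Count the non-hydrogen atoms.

10

Every atom symbol written in the SMILES (organic subset) is one heavy atom; implicit H are not written.
Heavy atoms by element → C:6, Cl:1, N:1, O:2.
Total: 10.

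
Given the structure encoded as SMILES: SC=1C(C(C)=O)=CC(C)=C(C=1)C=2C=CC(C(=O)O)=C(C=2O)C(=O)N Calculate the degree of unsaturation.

11

Molecular formula: C17H15NO5S.
DoU = (2C + 2 + N − H − X) / 2, where X is the halogen count and O/S are ignored.
    = (2·17 + 2 + 1 − 15 − 0) / 2 = 22 / 2 = 11.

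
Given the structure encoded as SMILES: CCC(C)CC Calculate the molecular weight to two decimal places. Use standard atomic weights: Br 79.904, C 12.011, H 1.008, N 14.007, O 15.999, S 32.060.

86.18 g/mol

First, the molecular formula is C6H14 (counting implicit H from valence).
  C: 6 × 12.011 = 72.066
  H: 14 × 1.008 = 14.112
Sum: 6×12.011 + 14×1.008 = 86.178 → 86.18 g/mol.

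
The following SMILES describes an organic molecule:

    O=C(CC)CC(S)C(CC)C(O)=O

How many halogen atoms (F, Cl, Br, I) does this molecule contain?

0

Scan the SMILES for the halogen motif — none present.
Groups that are present: 1 carboxylic acid, 1 ketone, 1 thiol.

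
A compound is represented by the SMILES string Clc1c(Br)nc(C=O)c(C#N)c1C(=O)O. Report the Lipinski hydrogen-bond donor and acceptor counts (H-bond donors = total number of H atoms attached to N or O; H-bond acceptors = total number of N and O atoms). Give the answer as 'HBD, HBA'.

Donors: find every N or O and count the H atoms it carries.
  atom 5 (N): bond orders sum to 3 → 0 H
  atom 8 (O): bond orders sum to 2 → 0 H
  atom 11 (N): bond orders sum to 3 → 0 H
  atom 14 (O): bond orders sum to 2 → 0 H
  atom 15 (O): bond orders sum to 1 → 1 H
Lipinski HBD = 1.
Acceptors: N atoms = 2, O atoms = 3 → HBA = 5.

1, 5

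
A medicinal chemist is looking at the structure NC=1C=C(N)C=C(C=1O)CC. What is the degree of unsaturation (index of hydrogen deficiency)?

Molecular formula: C8H12N2O.
DoU = (2C + 2 + N − H − X) / 2, where X is the halogen count and O/S are ignored.
    = (2·8 + 2 + 2 − 12 − 0) / 2 = 8 / 2 = 4.

4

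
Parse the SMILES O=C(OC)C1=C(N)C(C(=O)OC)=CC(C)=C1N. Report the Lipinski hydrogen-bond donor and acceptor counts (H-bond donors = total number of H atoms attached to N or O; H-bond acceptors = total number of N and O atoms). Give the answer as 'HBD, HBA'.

4, 6

Donors: find every N or O and count the H atoms it carries.
  atom 1 (O): bond orders sum to 2 → 0 H
  atom 3 (O): bond orders sum to 2 → 0 H
  atom 7 (N): bond orders sum to 1 → 2 H
  atom 10 (O): bond orders sum to 2 → 0 H
  atom 11 (O): bond orders sum to 2 → 0 H
  atom 17 (N): bond orders sum to 1 → 2 H
Lipinski HBD = 4.
Acceptors: N atoms = 2, O atoms = 4 → HBA = 6.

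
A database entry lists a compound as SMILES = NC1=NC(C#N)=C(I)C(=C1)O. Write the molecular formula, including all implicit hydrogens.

C6H4IN3O

Walk through each heavy atom and fill implicit hydrogens from standard valence (C 4, N 3, O 2, S 2, halogen 1):
  atom 1: N, bond orders sum to 1 (valence 3) → 2 H
  atom 2: C, bond orders sum to 4 (valence 4) → 0 H
  atom 3: N, bond orders sum to 3 (valence 3) → 0 H
  atom 4: C, bond orders sum to 4 (valence 4) → 0 H
  atom 5: C, bond orders sum to 4 (valence 4) → 0 H
  atom 6: N, bond orders sum to 3 (valence 3) → 0 H
  atom 7: C, bond orders sum to 4 (valence 4) → 0 H
  atom 8: I (halogen, monovalent) → 0 H
  atom 9: C, bond orders sum to 4 (valence 4) → 0 H
  atom 10: C, bond orders sum to 3 (valence 4) → 1 H
  atom 11: O, bond orders sum to 1 (valence 2) → 1 H
Totals → C:6, H:4, I:1, N:3, O:1.
In Hill order: C6H4IN3O.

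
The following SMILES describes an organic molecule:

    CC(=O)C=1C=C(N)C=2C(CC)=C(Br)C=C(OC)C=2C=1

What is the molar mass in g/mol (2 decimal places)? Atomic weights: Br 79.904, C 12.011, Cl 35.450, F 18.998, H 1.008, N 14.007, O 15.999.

First, the molecular formula is C15H16BrNO2 (counting implicit H from valence).
  Br: 1 × 79.904 = 79.904
  C: 15 × 12.011 = 180.165
  H: 16 × 1.008 = 16.128
  N: 1 × 14.007 = 14.007
  O: 2 × 15.999 = 31.998
Sum: 1×79.904 + 15×12.011 + 16×1.008 + 1×14.007 + 2×15.999 = 322.202 → 322.20 g/mol.

322.20 g/mol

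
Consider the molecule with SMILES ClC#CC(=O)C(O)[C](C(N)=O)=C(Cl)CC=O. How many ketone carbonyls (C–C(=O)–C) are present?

The ketone motif appears at heavy-atom position 4 in the SMILES.
Other groups present: 1 aldehyde, 1 alkene, 1 alkyne, 1 amide, 1 hydroxyl.
Ketone count: 1.

1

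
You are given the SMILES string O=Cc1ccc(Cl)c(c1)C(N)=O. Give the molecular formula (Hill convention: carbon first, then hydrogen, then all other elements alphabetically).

Walk through each heavy atom and fill implicit hydrogens from standard valence (C 4, N 3, O 2, S 2, halogen 1); for lowercase aromatic atoms, an aromatic c carries 1 H when it has two neighbours and 0 H with three, and aromatic n carries 0 H:
  atom 1: O, bond orders sum to 2 (valence 2) → 0 H
  atom 2: C, bond orders sum to 3 (valence 4) → 1 H
  atom 3: aromatic c, 3 neighbours → 0 H
  atom 4: aromatic c, 2 neighbours → 1 H
  atom 5: aromatic c, 2 neighbours → 1 H
  atom 6: aromatic c, 3 neighbours → 0 H
  atom 7: Cl (halogen, monovalent) → 0 H
  atom 8: aromatic c, 3 neighbours → 0 H
  atom 9: aromatic c, 2 neighbours → 1 H
  atom 10: C, bond orders sum to 4 (valence 4) → 0 H
  atom 11: N, bond orders sum to 1 (valence 3) → 2 H
  atom 12: O, bond orders sum to 2 (valence 2) → 0 H
Totals → C:8, H:6, Cl:1, N:1, O:2.

C8H6ClNO2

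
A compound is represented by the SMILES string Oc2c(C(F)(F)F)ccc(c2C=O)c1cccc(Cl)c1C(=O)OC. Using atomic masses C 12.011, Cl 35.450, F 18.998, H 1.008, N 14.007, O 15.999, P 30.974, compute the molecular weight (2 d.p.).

358.70 g/mol

First, the molecular formula is C16H10ClF3O4 (counting implicit H from valence).
  C: 16 × 12.011 = 192.176
  Cl: 1 × 35.450 = 35.450
  F: 3 × 18.998 = 56.994
  H: 10 × 1.008 = 10.080
  O: 4 × 15.999 = 63.996
Sum: 16×12.011 + 1×35.450 + 3×18.998 + 10×1.008 + 4×15.999 = 358.696 → 358.70 g/mol.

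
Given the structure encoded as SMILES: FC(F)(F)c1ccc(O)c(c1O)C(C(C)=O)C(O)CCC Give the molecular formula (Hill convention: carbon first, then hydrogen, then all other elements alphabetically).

C14H17F3O4

Walk through each heavy atom and fill implicit hydrogens from standard valence (C 4, N 3, O 2, S 2, halogen 1); for lowercase aromatic atoms, an aromatic c carries 1 H when it has two neighbours and 0 H with three, and aromatic n carries 0 H:
  atom 1: F (halogen, monovalent) → 0 H
  atom 2: C, bond orders sum to 4 (valence 4) → 0 H
  atom 3: F (halogen, monovalent) → 0 H
  atom 4: F (halogen, monovalent) → 0 H
  atom 5: aromatic c, 3 neighbours → 0 H
  atom 6: aromatic c, 2 neighbours → 1 H
  atom 7: aromatic c, 2 neighbours → 1 H
  atom 8: aromatic c, 3 neighbours → 0 H
  atom 9: O, bond orders sum to 1 (valence 2) → 1 H
  atom 10: aromatic c, 3 neighbours → 0 H
  atom 11: aromatic c, 3 neighbours → 0 H
  atom 12: O, bond orders sum to 1 (valence 2) → 1 H
  atom 13: C, bond orders sum to 3 (valence 4) → 1 H
  atom 14: C, bond orders sum to 4 (valence 4) → 0 H
  atom 15: C, bond orders sum to 1 (valence 4) → 3 H
  atom 16: O, bond orders sum to 2 (valence 2) → 0 H
  atom 17: C, bond orders sum to 3 (valence 4) → 1 H
  atom 18: O, bond orders sum to 1 (valence 2) → 1 H
  atom 19: C, bond orders sum to 2 (valence 4) → 2 H
  atom 20: C, bond orders sum to 2 (valence 4) → 2 H
  atom 21: C, bond orders sum to 1 (valence 4) → 3 H
Totals → C:14, H:17, F:3, O:4.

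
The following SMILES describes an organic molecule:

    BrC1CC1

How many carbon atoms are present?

3

Count every carbon token in the SMILES (each C, including those in ring-closure positions and inside branches).
Carbon count: 3.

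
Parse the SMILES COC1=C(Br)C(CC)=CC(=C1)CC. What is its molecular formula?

Walk through each heavy atom and fill implicit hydrogens from standard valence (C 4, N 3, O 2, S 2, halogen 1):
  atom 1: C, bond orders sum to 1 (valence 4) → 3 H
  atom 2: O, bond orders sum to 2 (valence 2) → 0 H
  atom 3: C, bond orders sum to 4 (valence 4) → 0 H
  atom 4: C, bond orders sum to 4 (valence 4) → 0 H
  atom 5: Br (halogen, monovalent) → 0 H
  atom 6: C, bond orders sum to 4 (valence 4) → 0 H
  atom 7: C, bond orders sum to 2 (valence 4) → 2 H
  atom 8: C, bond orders sum to 1 (valence 4) → 3 H
  atom 9: C, bond orders sum to 3 (valence 4) → 1 H
  atom 10: C, bond orders sum to 4 (valence 4) → 0 H
  atom 11: C, bond orders sum to 3 (valence 4) → 1 H
  atom 12: C, bond orders sum to 2 (valence 4) → 2 H
  atom 13: C, bond orders sum to 1 (valence 4) → 3 H
Totals → C:11, H:15, Br:1, O:1.
In Hill order: C11H15BrO.

C11H15BrO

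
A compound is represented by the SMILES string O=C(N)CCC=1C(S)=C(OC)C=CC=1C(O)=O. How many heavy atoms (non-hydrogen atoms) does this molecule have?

Every atom symbol written in the SMILES (organic subset) is one heavy atom; implicit H are not written.
Heavy atoms by element → C:11, N:1, O:4, S:1.
Total: 17.

17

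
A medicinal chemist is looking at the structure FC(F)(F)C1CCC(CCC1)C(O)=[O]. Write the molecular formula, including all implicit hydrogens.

Walk through each heavy atom and fill implicit hydrogens from standard valence (C 4, N 3, O 2, S 2, halogen 1):
  atom 1: F (halogen, monovalent) → 0 H
  atom 2: C, bond orders sum to 4 (valence 4) → 0 H
  atom 3: F (halogen, monovalent) → 0 H
  atom 4: F (halogen, monovalent) → 0 H
  atom 5: C, bond orders sum to 3 (valence 4) → 1 H
  atom 6: C, bond orders sum to 2 (valence 4) → 2 H
  atom 7: C, bond orders sum to 2 (valence 4) → 2 H
  atom 8: C, bond orders sum to 3 (valence 4) → 1 H
  atom 9: C, bond orders sum to 2 (valence 4) → 2 H
  atom 10: C, bond orders sum to 2 (valence 4) → 2 H
  atom 11: C, bond orders sum to 2 (valence 4) → 2 H
  atom 12: C, bond orders sum to 4 (valence 4) → 0 H
  atom 13: O, bond orders sum to 1 (valence 2) → 1 H
  atom 14: O with explicit H count 0
Totals → C:9, H:13, F:3, O:2.

C9H13F3O2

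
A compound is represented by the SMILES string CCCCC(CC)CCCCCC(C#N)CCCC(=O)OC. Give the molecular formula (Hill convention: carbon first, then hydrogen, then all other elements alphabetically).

C19H35NO2

Walk through each heavy atom and fill implicit hydrogens from standard valence (C 4, N 3, O 2, S 2, halogen 1):
  atom 1: C, bond orders sum to 1 (valence 4) → 3 H
  atom 2: C, bond orders sum to 2 (valence 4) → 2 H
  atom 3: C, bond orders sum to 2 (valence 4) → 2 H
  atom 4: C, bond orders sum to 2 (valence 4) → 2 H
  atom 5: C, bond orders sum to 3 (valence 4) → 1 H
  atom 6: C, bond orders sum to 2 (valence 4) → 2 H
  atom 7: C, bond orders sum to 1 (valence 4) → 3 H
  atom 8: C, bond orders sum to 2 (valence 4) → 2 H
  atom 9: C, bond orders sum to 2 (valence 4) → 2 H
  atom 10: C, bond orders sum to 2 (valence 4) → 2 H
  atom 11: C, bond orders sum to 2 (valence 4) → 2 H
  atom 12: C, bond orders sum to 2 (valence 4) → 2 H
  atom 13: C, bond orders sum to 3 (valence 4) → 1 H
  atom 14: C, bond orders sum to 4 (valence 4) → 0 H
  atom 15: N, bond orders sum to 3 (valence 3) → 0 H
  atom 16: C, bond orders sum to 2 (valence 4) → 2 H
  atom 17: C, bond orders sum to 2 (valence 4) → 2 H
  atom 18: C, bond orders sum to 2 (valence 4) → 2 H
  atom 19: C, bond orders sum to 4 (valence 4) → 0 H
  atom 20: O, bond orders sum to 2 (valence 2) → 0 H
  atom 21: O, bond orders sum to 2 (valence 2) → 0 H
  atom 22: C, bond orders sum to 1 (valence 4) → 3 H
Totals → C:19, H:35, N:1, O:2.
In Hill order: C19H35NO2.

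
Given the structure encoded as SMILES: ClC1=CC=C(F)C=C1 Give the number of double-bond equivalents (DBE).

Degree of unsaturation = (number of rings) + (number of π bonds).
Ring closures in the SMILES: 1.
π bonds: 3 double bonds (each 1 DoU) → 3 DoU from unsaturation.
Total DoU = 1 + 3 = 4.

4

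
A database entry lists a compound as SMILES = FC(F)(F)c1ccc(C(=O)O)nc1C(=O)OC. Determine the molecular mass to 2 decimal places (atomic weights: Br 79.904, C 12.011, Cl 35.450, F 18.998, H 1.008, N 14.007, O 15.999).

First, the molecular formula is C9H6F3NO4 (counting implicit H from valence).
  C: 9 × 12.011 = 108.099
  F: 3 × 18.998 = 56.994
  H: 6 × 1.008 = 6.048
  N: 1 × 14.007 = 14.007
  O: 4 × 15.999 = 63.996
Sum: 9×12.011 + 3×18.998 + 6×1.008 + 1×14.007 + 4×15.999 = 249.144 → 249.14 g/mol.

249.14 g/mol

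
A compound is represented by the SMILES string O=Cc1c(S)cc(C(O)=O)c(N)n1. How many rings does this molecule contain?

1

In SMILES, each pair of matching ring-closure digits denotes one ring-closing bond; the number of such bonds equals the number of independent rings.
Ring-closure bonds here: 1.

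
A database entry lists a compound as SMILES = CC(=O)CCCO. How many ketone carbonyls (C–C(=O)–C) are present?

1

The ketone motif appears at heavy-atom position 2 in the SMILES.
Other groups present: 1 hydroxyl.
Ketone count: 1.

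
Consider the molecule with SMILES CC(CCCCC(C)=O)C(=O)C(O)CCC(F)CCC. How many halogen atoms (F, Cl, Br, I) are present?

Halogen atoms appear at heavy-atom position 17 (1×F).
Other groups present: 1 hydroxyl, 2 ketone.
Halogen count: 1.

1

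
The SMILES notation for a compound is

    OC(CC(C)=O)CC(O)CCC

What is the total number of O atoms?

3

Scan the SMILES for O atoms (remember two-letter symbols like Cl and Br are single atoms).
Oxygen count: 3.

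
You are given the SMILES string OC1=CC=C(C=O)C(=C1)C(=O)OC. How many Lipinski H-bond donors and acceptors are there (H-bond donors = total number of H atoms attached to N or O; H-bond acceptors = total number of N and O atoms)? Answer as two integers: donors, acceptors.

1, 4

Donors: find every N or O and count the H atoms it carries.
  atom 1 (O): bond orders sum to 1 → 1 H
  atom 7 (O): bond orders sum to 2 → 0 H
  atom 11 (O): bond orders sum to 2 → 0 H
  atom 12 (O): bond orders sum to 2 → 0 H
Lipinski HBD = 1.
Acceptors: N atoms = 0, O atoms = 4 → HBA = 4.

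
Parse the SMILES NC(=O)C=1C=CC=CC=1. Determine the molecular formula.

Walk through each heavy atom and fill implicit hydrogens from standard valence (C 4, N 3, O 2, S 2, halogen 1):
  atom 1: N, bond orders sum to 1 (valence 3) → 2 H
  atom 2: C, bond orders sum to 4 (valence 4) → 0 H
  atom 3: O, bond orders sum to 2 (valence 2) → 0 H
  atom 4: C, bond orders sum to 4 (valence 4) → 0 H
  atom 5: C, bond orders sum to 3 (valence 4) → 1 H
  atom 6: C, bond orders sum to 3 (valence 4) → 1 H
  atom 7: C, bond orders sum to 3 (valence 4) → 1 H
  atom 8: C, bond orders sum to 3 (valence 4) → 1 H
  atom 9: C, bond orders sum to 3 (valence 4) → 1 H
Totals → C:7, H:7, N:1, O:1.

C7H7NO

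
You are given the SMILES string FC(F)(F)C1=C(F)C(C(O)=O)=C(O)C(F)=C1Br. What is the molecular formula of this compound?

C8H2BrF5O3

Walk through each heavy atom and fill implicit hydrogens from standard valence (C 4, N 3, O 2, S 2, halogen 1):
  atom 1: F (halogen, monovalent) → 0 H
  atom 2: C, bond orders sum to 4 (valence 4) → 0 H
  atom 3: F (halogen, monovalent) → 0 H
  atom 4: F (halogen, monovalent) → 0 H
  atom 5: C, bond orders sum to 4 (valence 4) → 0 H
  atom 6: C, bond orders sum to 4 (valence 4) → 0 H
  atom 7: F (halogen, monovalent) → 0 H
  atom 8: C, bond orders sum to 4 (valence 4) → 0 H
  atom 9: C, bond orders sum to 4 (valence 4) → 0 H
  atom 10: O, bond orders sum to 1 (valence 2) → 1 H
  atom 11: O, bond orders sum to 2 (valence 2) → 0 H
  atom 12: C, bond orders sum to 4 (valence 4) → 0 H
  atom 13: O, bond orders sum to 1 (valence 2) → 1 H
  atom 14: C, bond orders sum to 4 (valence 4) → 0 H
  atom 15: F (halogen, monovalent) → 0 H
  atom 16: C, bond orders sum to 4 (valence 4) → 0 H
  atom 17: Br (halogen, monovalent) → 0 H
Totals → C:8, H:2, Br:1, F:5, O:3.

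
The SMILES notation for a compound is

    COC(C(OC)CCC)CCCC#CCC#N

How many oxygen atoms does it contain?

2

Scan the SMILES for O atoms (remember two-letter symbols like Cl and Br are single atoms).
Oxygen count: 2.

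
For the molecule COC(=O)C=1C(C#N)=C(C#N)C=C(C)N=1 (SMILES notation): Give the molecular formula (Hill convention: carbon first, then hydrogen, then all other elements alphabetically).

Walk through each heavy atom and fill implicit hydrogens from standard valence (C 4, N 3, O 2, S 2, halogen 1):
  atom 1: C, bond orders sum to 1 (valence 4) → 3 H
  atom 2: O, bond orders sum to 2 (valence 2) → 0 H
  atom 3: C, bond orders sum to 4 (valence 4) → 0 H
  atom 4: O, bond orders sum to 2 (valence 2) → 0 H
  atom 5: C, bond orders sum to 4 (valence 4) → 0 H
  atom 6: C, bond orders sum to 4 (valence 4) → 0 H
  atom 7: C, bond orders sum to 4 (valence 4) → 0 H
  atom 8: N, bond orders sum to 3 (valence 3) → 0 H
  atom 9: C, bond orders sum to 4 (valence 4) → 0 H
  atom 10: C, bond orders sum to 4 (valence 4) → 0 H
  atom 11: N, bond orders sum to 3 (valence 3) → 0 H
  atom 12: C, bond orders sum to 3 (valence 4) → 1 H
  atom 13: C, bond orders sum to 4 (valence 4) → 0 H
  atom 14: C, bond orders sum to 1 (valence 4) → 3 H
  atom 15: N, bond orders sum to 3 (valence 3) → 0 H
Totals → C:10, H:7, N:3, O:2.
In Hill order: C10H7N3O2.

C10H7N3O2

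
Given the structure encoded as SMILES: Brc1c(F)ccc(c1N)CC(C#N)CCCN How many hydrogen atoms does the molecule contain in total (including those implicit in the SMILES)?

15

Walk through each heavy atom and fill implicit hydrogens from standard valence (C 4, N 3, O 2, S 2, halogen 1); for lowercase aromatic atoms, an aromatic c carries 1 H when it has two neighbours and 0 H with three, and aromatic n carries 0 H:
  atom 1: Br (halogen, monovalent) → 0 H
  atom 2: aromatic c, 3 neighbours → 0 H
  atom 3: aromatic c, 3 neighbours → 0 H
  atom 4: F (halogen, monovalent) → 0 H
  atom 5: aromatic c, 2 neighbours → 1 H
  atom 6: aromatic c, 2 neighbours → 1 H
  atom 7: aromatic c, 3 neighbours → 0 H
  atom 8: aromatic c, 3 neighbours → 0 H
  atom 9: N, bond orders sum to 1 (valence 3) → 2 H
  atom 10: C, bond orders sum to 2 (valence 4) → 2 H
  atom 11: C, bond orders sum to 3 (valence 4) → 1 H
  atom 12: C, bond orders sum to 4 (valence 4) → 0 H
  atom 13: N, bond orders sum to 3 (valence 3) → 0 H
  atom 14: C, bond orders sum to 2 (valence 4) → 2 H
  atom 15: C, bond orders sum to 2 (valence 4) → 2 H
  atom 16: C, bond orders sum to 2 (valence 4) → 2 H
  atom 17: N, bond orders sum to 1 (valence 3) → 2 H
Total hydrogens: 15.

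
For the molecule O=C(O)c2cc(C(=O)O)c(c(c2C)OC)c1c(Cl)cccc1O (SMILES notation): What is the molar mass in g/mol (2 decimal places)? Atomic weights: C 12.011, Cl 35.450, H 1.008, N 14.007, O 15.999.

First, the molecular formula is C16H13ClO6 (counting implicit H from valence).
  C: 16 × 12.011 = 192.176
  Cl: 1 × 35.450 = 35.450
  H: 13 × 1.008 = 13.104
  O: 6 × 15.999 = 95.994
Sum: 16×12.011 + 1×35.450 + 13×1.008 + 6×15.999 = 336.724 → 336.72 g/mol.

336.72 g/mol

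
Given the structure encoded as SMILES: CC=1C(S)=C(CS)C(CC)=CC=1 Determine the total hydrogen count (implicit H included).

Walk through each heavy atom and fill implicit hydrogens from standard valence (C 4, N 3, O 2, S 2, halogen 1):
  atom 1: C, bond orders sum to 1 (valence 4) → 3 H
  atom 2: C, bond orders sum to 4 (valence 4) → 0 H
  atom 3: C, bond orders sum to 4 (valence 4) → 0 H
  atom 4: S, bond orders sum to 1 (valence 2) → 1 H
  atom 5: C, bond orders sum to 4 (valence 4) → 0 H
  atom 6: C, bond orders sum to 2 (valence 4) → 2 H
  atom 7: S, bond orders sum to 1 (valence 2) → 1 H
  atom 8: C, bond orders sum to 4 (valence 4) → 0 H
  atom 9: C, bond orders sum to 2 (valence 4) → 2 H
  atom 10: C, bond orders sum to 1 (valence 4) → 3 H
  atom 11: C, bond orders sum to 3 (valence 4) → 1 H
  atom 12: C, bond orders sum to 3 (valence 4) → 1 H
Total hydrogens: 14.

14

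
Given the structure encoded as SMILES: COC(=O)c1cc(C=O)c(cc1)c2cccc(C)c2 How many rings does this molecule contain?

In SMILES, each pair of matching ring-closure digits denotes one ring-closing bond; the number of such bonds equals the number of independent rings.
Ring-closure bonds here: 2.

2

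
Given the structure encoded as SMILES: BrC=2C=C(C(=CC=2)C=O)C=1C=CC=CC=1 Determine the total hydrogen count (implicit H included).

9

Walk through each heavy atom and fill implicit hydrogens from standard valence (C 4, N 3, O 2, S 2, halogen 1):
  atom 1: Br (halogen, monovalent) → 0 H
  atom 2: C, bond orders sum to 4 (valence 4) → 0 H
  atom 3: C, bond orders sum to 3 (valence 4) → 1 H
  atom 4: C, bond orders sum to 4 (valence 4) → 0 H
  atom 5: C, bond orders sum to 4 (valence 4) → 0 H
  atom 6: C, bond orders sum to 3 (valence 4) → 1 H
  atom 7: C, bond orders sum to 3 (valence 4) → 1 H
  atom 8: C, bond orders sum to 3 (valence 4) → 1 H
  atom 9: O, bond orders sum to 2 (valence 2) → 0 H
  atom 10: C, bond orders sum to 4 (valence 4) → 0 H
  atom 11: C, bond orders sum to 3 (valence 4) → 1 H
  atom 12: C, bond orders sum to 3 (valence 4) → 1 H
  atom 13: C, bond orders sum to 3 (valence 4) → 1 H
  atom 14: C, bond orders sum to 3 (valence 4) → 1 H
  atom 15: C, bond orders sum to 3 (valence 4) → 1 H
Total hydrogens: 9.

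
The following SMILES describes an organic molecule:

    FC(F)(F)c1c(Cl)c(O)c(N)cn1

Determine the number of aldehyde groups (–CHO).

Scan the SMILES for the aldehyde motif — none present.
Groups that are present: 1 hydroxyl, 1 primary amine.

0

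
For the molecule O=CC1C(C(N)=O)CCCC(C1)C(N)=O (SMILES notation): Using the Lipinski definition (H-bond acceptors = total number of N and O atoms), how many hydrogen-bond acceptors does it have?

N atoms: 2; O atoms: 3.
Lipinski HBA = 2 + 3 = 5.

5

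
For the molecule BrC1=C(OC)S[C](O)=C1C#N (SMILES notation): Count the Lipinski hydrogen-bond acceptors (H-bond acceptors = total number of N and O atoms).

N atoms: 1; O atoms: 2.
Lipinski HBA = 1 + 2 = 3.

3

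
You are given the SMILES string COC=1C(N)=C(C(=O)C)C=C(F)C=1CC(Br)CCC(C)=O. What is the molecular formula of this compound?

Walk through each heavy atom and fill implicit hydrogens from standard valence (C 4, N 3, O 2, S 2, halogen 1):
  atom 1: C, bond orders sum to 1 (valence 4) → 3 H
  atom 2: O, bond orders sum to 2 (valence 2) → 0 H
  atom 3: C, bond orders sum to 4 (valence 4) → 0 H
  atom 4: C, bond orders sum to 4 (valence 4) → 0 H
  atom 5: N, bond orders sum to 1 (valence 3) → 2 H
  atom 6: C, bond orders sum to 4 (valence 4) → 0 H
  atom 7: C, bond orders sum to 4 (valence 4) → 0 H
  atom 8: O, bond orders sum to 2 (valence 2) → 0 H
  atom 9: C, bond orders sum to 1 (valence 4) → 3 H
  atom 10: C, bond orders sum to 3 (valence 4) → 1 H
  atom 11: C, bond orders sum to 4 (valence 4) → 0 H
  atom 12: F (halogen, monovalent) → 0 H
  atom 13: C, bond orders sum to 4 (valence 4) → 0 H
  atom 14: C, bond orders sum to 2 (valence 4) → 2 H
  atom 15: C, bond orders sum to 3 (valence 4) → 1 H
  atom 16: Br (halogen, monovalent) → 0 H
  atom 17: C, bond orders sum to 2 (valence 4) → 2 H
  atom 18: C, bond orders sum to 2 (valence 4) → 2 H
  atom 19: C, bond orders sum to 4 (valence 4) → 0 H
  atom 20: C, bond orders sum to 1 (valence 4) → 3 H
  atom 21: O, bond orders sum to 2 (valence 2) → 0 H
Totals → C:15, H:19, Br:1, F:1, N:1, O:3.

C15H19BrFNO3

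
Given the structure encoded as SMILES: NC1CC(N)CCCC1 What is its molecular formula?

C7H16N2

Walk through each heavy atom and fill implicit hydrogens from standard valence (C 4, N 3, O 2, S 2, halogen 1):
  atom 1: N, bond orders sum to 1 (valence 3) → 2 H
  atom 2: C, bond orders sum to 3 (valence 4) → 1 H
  atom 3: C, bond orders sum to 2 (valence 4) → 2 H
  atom 4: C, bond orders sum to 3 (valence 4) → 1 H
  atom 5: N, bond orders sum to 1 (valence 3) → 2 H
  atom 6: C, bond orders sum to 2 (valence 4) → 2 H
  atom 7: C, bond orders sum to 2 (valence 4) → 2 H
  atom 8: C, bond orders sum to 2 (valence 4) → 2 H
  atom 9: C, bond orders sum to 2 (valence 4) → 2 H
Totals → C:7, H:16, N:2.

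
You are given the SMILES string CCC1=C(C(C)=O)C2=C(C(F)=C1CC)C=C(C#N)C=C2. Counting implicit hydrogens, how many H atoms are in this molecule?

16

Walk through each heavy atom and fill implicit hydrogens from standard valence (C 4, N 3, O 2, S 2, halogen 1):
  atom 1: C, bond orders sum to 1 (valence 4) → 3 H
  atom 2: C, bond orders sum to 2 (valence 4) → 2 H
  atom 3: C, bond orders sum to 4 (valence 4) → 0 H
  atom 4: C, bond orders sum to 4 (valence 4) → 0 H
  atom 5: C, bond orders sum to 4 (valence 4) → 0 H
  atom 6: C, bond orders sum to 1 (valence 4) → 3 H
  atom 7: O, bond orders sum to 2 (valence 2) → 0 H
  atom 8: C, bond orders sum to 4 (valence 4) → 0 H
  atom 9: C, bond orders sum to 4 (valence 4) → 0 H
  atom 10: C, bond orders sum to 4 (valence 4) → 0 H
  atom 11: F (halogen, monovalent) → 0 H
  atom 12: C, bond orders sum to 4 (valence 4) → 0 H
  atom 13: C, bond orders sum to 2 (valence 4) → 2 H
  atom 14: C, bond orders sum to 1 (valence 4) → 3 H
  atom 15: C, bond orders sum to 3 (valence 4) → 1 H
  atom 16: C, bond orders sum to 4 (valence 4) → 0 H
  atom 17: C, bond orders sum to 4 (valence 4) → 0 H
  atom 18: N, bond orders sum to 3 (valence 3) → 0 H
  atom 19: C, bond orders sum to 3 (valence 4) → 1 H
  atom 20: C, bond orders sum to 3 (valence 4) → 1 H
Total hydrogens: 16.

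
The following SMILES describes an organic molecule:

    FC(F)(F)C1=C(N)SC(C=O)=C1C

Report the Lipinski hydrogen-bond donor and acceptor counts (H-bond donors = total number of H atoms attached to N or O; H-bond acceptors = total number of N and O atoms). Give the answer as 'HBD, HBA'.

Donors: find every N or O and count the H atoms it carries.
  atom 7 (N): bond orders sum to 1 → 2 H
  atom 11 (O): bond orders sum to 2 → 0 H
Lipinski HBD = 2.
Acceptors: N atoms = 1, O atoms = 1 → HBA = 2.

2, 2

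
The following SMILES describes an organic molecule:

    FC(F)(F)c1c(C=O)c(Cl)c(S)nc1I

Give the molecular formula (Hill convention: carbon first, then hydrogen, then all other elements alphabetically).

Walk through each heavy atom and fill implicit hydrogens from standard valence (C 4, N 3, O 2, S 2, halogen 1); for lowercase aromatic atoms, an aromatic c carries 1 H when it has two neighbours and 0 H with three, and aromatic n carries 0 H:
  atom 1: F (halogen, monovalent) → 0 H
  atom 2: C, bond orders sum to 4 (valence 4) → 0 H
  atom 3: F (halogen, monovalent) → 0 H
  atom 4: F (halogen, monovalent) → 0 H
  atom 5: aromatic c, 3 neighbours → 0 H
  atom 6: aromatic c, 3 neighbours → 0 H
  atom 7: C, bond orders sum to 3 (valence 4) → 1 H
  atom 8: O, bond orders sum to 2 (valence 2) → 0 H
  atom 9: aromatic c, 3 neighbours → 0 H
  atom 10: Cl (halogen, monovalent) → 0 H
  atom 11: aromatic c, 3 neighbours → 0 H
  atom 12: S, bond orders sum to 1 (valence 2) → 1 H
  atom 13: aromatic n, 2 neighbours → 0 H
  atom 14: aromatic c, 3 neighbours → 0 H
  atom 15: I (halogen, monovalent) → 0 H
Totals → C:7, H:2, Cl:1, F:3, I:1, N:1, O:1, S:1.

C7H2ClF3INOS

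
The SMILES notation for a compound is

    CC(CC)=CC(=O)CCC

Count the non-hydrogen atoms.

Every atom symbol written in the SMILES (organic subset) is one heavy atom; implicit H are not written.
Heavy atoms by element → C:9, O:1.
Total: 10.

10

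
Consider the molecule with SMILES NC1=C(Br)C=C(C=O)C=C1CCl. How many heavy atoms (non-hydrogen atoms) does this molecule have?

12

Every atom symbol written in the SMILES (organic subset) is one heavy atom; implicit H are not written.
Heavy atoms by element → Br:1, C:8, Cl:1, N:1, O:1.
Total: 12.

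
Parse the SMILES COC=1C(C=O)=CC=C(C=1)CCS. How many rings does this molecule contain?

In SMILES, each pair of matching ring-closure digits denotes one ring-closing bond; the number of such bonds equals the number of independent rings.
Ring-closure bonds here: 1.

1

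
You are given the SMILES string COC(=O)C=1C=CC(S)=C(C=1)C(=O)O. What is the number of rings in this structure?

1

In SMILES, each pair of matching ring-closure digits denotes one ring-closing bond; the number of such bonds equals the number of independent rings.
Ring-closure bonds here: 1.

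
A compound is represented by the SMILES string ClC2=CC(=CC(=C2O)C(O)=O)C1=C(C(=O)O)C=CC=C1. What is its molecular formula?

Walk through each heavy atom and fill implicit hydrogens from standard valence (C 4, N 3, O 2, S 2, halogen 1):
  atom 1: Cl (halogen, monovalent) → 0 H
  atom 2: C, bond orders sum to 4 (valence 4) → 0 H
  atom 3: C, bond orders sum to 3 (valence 4) → 1 H
  atom 4: C, bond orders sum to 4 (valence 4) → 0 H
  atom 5: C, bond orders sum to 3 (valence 4) → 1 H
  atom 6: C, bond orders sum to 4 (valence 4) → 0 H
  atom 7: C, bond orders sum to 4 (valence 4) → 0 H
  atom 8: O, bond orders sum to 1 (valence 2) → 1 H
  atom 9: C, bond orders sum to 4 (valence 4) → 0 H
  atom 10: O, bond orders sum to 1 (valence 2) → 1 H
  atom 11: O, bond orders sum to 2 (valence 2) → 0 H
  atom 12: C, bond orders sum to 4 (valence 4) → 0 H
  atom 13: C, bond orders sum to 4 (valence 4) → 0 H
  atom 14: C, bond orders sum to 4 (valence 4) → 0 H
  atom 15: O, bond orders sum to 2 (valence 2) → 0 H
  atom 16: O, bond orders sum to 1 (valence 2) → 1 H
  atom 17: C, bond orders sum to 3 (valence 4) → 1 H
  atom 18: C, bond orders sum to 3 (valence 4) → 1 H
  atom 19: C, bond orders sum to 3 (valence 4) → 1 H
  atom 20: C, bond orders sum to 3 (valence 4) → 1 H
Totals → C:14, H:9, Cl:1, O:5.

C14H9ClO5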